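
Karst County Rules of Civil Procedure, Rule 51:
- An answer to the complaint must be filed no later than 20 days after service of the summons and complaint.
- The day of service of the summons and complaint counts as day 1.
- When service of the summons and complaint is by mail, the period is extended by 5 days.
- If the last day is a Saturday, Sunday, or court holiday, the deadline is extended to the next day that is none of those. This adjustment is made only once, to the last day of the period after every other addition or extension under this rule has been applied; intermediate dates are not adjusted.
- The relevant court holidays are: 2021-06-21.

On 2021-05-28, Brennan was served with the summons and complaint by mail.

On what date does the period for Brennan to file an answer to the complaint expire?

June 22, 2021

Counting 2021-05-28 as day 1, day 20 is June 16, 2021.
Service was by mail, adding 5 days: June 16, 2021 + 5 days = June 21, 2021.
June 21, 2021 is a listed holiday. The next qualifying day is June 22, 2021.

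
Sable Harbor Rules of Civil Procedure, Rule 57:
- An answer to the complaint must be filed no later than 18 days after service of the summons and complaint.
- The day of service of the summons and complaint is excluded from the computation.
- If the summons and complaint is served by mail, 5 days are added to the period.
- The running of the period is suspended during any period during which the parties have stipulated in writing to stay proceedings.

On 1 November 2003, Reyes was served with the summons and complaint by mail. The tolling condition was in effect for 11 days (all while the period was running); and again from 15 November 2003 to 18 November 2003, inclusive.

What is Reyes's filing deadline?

18 days after 1 November 2003 is November 19, 2003.
Service was by mail, adding 5 days: November 19, 2003 + 5 days = November 24, 2003.
Tolling adds 11 days: November 24, 2003 + 11 days = December 5, 2003.
From November 15, 2003 through November 18, 2003 inclusive is 4 days; tolling adds 4 days: December 5, 2003 + 4 days = December 9, 2003.

December 9, 2003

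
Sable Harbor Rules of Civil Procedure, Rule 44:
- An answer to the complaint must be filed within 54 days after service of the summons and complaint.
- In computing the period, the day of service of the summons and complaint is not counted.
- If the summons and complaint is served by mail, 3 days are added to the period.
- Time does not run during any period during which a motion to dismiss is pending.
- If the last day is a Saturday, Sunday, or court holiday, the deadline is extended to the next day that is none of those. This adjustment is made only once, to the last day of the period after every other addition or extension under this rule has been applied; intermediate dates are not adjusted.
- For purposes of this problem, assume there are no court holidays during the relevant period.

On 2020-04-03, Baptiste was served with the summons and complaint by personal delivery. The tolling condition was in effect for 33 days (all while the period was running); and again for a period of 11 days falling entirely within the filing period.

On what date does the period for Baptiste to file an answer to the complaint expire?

July 10, 2020

54 days after 2020-04-03 is May 27, 2020.
Service was not by mail, so no mail extension applies.
Tolling adds 33 days: May 27, 2020 + 33 days = June 29, 2020.
Tolling adds 11 days: June 29, 2020 + 11 days = July 10, 2020.
July 10, 2020 is a Friday and not a court holiday, so no extension applies.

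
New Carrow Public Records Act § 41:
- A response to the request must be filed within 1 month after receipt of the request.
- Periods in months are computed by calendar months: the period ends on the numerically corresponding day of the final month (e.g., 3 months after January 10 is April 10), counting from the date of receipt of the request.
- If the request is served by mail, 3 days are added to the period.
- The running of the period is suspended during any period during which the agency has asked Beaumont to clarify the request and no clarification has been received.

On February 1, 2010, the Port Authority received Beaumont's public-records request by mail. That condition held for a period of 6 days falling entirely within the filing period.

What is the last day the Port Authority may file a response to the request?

1 month after February 1, 2010 is March 1, 2010.
Service was by mail, adding 3 days: March 1, 2010 + 3 days = March 4, 2010.
Tolling adds 6 days: March 4, 2010 + 6 days = March 10, 2010.

March 10, 2010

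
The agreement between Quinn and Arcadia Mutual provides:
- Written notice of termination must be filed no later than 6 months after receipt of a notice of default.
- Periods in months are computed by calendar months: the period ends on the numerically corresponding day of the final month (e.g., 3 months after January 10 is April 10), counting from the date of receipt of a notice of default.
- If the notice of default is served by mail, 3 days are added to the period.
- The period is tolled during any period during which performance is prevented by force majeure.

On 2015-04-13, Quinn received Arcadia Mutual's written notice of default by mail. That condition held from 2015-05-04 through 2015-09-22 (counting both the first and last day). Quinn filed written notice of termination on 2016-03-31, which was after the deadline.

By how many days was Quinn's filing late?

25 days

6 months after 2015-04-13 is October 13, 2015.
Service was by mail, adding 3 days: October 13, 2015 + 3 days = October 16, 2015.
From May 4, 2015 through September 22, 2015 inclusive is 142 days; tolling adds 142 days: October 16, 2015 + 142 days = March 6, 2016.
The deadline is March 6, 2016; from March 6, 2016 to March 31, 2016 is 25 days.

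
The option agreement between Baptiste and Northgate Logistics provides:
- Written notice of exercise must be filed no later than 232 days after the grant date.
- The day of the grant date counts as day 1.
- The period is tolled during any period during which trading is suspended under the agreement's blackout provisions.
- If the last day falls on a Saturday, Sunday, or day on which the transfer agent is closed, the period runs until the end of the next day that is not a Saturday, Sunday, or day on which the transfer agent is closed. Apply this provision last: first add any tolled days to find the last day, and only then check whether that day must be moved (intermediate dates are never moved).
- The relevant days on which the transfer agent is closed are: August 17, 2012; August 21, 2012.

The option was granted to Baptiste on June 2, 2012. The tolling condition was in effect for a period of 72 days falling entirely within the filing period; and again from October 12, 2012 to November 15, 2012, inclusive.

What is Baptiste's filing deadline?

Counting June 2, 2012 as day 1, day 232 is January 19, 2013.
Tolling adds 72 days: January 19, 2013 + 72 days = April 1, 2013.
From October 12, 2012 through November 15, 2012 inclusive is 35 days; tolling adds 35 days: April 1, 2013 + 35 days = May 6, 2013.
May 6, 2013 is a Monday and not a day on which the transfer agent is closed, so no extension applies.

May 6, 2013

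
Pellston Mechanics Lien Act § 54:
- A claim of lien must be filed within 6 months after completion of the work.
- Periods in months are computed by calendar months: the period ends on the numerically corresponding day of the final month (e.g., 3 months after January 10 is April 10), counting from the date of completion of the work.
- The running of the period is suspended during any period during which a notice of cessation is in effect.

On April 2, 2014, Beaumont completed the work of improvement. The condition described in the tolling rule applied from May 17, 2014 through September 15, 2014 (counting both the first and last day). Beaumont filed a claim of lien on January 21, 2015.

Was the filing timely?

6 months after April 2, 2014 is October 2, 2014.
From May 17, 2014 through September 15, 2014 inclusive is 122 days; tolling adds 122 days: October 2, 2014 + 122 days = February 1, 2015.
The deadline is February 1, 2015; the filing on January 21, 2015 is on or before that date.

Yes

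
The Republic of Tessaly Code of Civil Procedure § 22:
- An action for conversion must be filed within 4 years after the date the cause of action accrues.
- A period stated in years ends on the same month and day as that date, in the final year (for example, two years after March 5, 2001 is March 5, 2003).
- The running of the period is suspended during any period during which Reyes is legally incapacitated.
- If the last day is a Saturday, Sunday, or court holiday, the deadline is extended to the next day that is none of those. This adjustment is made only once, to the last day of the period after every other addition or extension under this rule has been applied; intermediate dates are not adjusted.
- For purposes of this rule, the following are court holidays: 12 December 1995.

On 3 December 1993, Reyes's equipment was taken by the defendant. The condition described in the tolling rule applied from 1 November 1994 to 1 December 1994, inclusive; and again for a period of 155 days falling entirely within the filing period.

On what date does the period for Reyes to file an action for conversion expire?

4 years after 3 December 1993 is December 3, 1997.
From November 1, 1994 through December 1, 1994 inclusive is 31 days; tolling adds 31 days: December 3, 1997 + 31 days = January 3, 1998.
Tolling adds 155 days: January 3, 1998 + 155 days = June 7, 1998.
June 7, 1998 is Sunday. The next qualifying day is June 8, 1998.

June 8, 1998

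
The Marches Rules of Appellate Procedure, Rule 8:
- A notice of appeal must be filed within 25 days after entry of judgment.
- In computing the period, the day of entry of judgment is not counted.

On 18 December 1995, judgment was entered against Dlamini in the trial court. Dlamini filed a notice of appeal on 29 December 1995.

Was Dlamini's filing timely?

Yes

25 days after 18 December 1995 is January 12, 1996.
The deadline is January 12, 1996; the filing on December 29, 1995 is on or before that date.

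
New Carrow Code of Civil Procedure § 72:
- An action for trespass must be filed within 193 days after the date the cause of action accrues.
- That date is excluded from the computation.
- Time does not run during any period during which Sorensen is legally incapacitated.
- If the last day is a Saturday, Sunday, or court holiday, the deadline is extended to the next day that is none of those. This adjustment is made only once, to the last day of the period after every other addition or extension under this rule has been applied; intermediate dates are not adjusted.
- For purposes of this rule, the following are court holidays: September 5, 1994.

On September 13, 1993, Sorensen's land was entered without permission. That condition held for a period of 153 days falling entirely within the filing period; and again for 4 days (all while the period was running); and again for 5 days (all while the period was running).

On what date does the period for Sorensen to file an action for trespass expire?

September 6, 1994

193 days after September 13, 1993 is March 25, 1994.
Tolling adds 153 days: March 25, 1994 + 153 days = August 25, 1994.
Tolling adds 4 days: August 25, 1994 + 4 days = August 29, 1994.
Tolling adds 5 days: August 29, 1994 + 5 days = September 3, 1994.
September 3, 1994 is Saturday; September 4, 1994 is Sunday; September 5, 1994 is a listed holiday. The next qualifying day is September 6, 1994.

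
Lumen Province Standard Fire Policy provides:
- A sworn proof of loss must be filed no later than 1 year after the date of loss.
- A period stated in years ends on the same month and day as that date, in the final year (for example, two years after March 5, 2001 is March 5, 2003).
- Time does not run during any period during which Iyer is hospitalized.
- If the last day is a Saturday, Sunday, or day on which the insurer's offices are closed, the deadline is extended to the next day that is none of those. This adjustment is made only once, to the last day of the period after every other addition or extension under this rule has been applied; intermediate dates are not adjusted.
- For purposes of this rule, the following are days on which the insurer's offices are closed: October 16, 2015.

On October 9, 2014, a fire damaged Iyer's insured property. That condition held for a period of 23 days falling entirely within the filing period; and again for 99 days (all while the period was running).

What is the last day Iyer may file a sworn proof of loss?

February 8, 2016

1 year after October 9, 2014 is October 9, 2015.
Tolling adds 23 days: October 9, 2015 + 23 days = November 1, 2015.
Tolling adds 99 days: November 1, 2015 + 99 days = February 8, 2016.
February 8, 2016 is a Monday and not a day on which the insurer's offices are closed, so no extension applies.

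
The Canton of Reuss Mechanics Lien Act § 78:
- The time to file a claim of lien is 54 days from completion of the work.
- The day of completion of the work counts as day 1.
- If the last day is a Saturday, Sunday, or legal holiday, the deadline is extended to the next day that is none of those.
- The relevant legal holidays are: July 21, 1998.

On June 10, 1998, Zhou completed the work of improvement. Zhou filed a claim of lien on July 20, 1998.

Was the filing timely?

Counting June 10, 1998 as day 1, day 54 is August 2, 1998.
August 2, 1998 is Sunday. The next qualifying day is August 3, 1998.
The deadline is August 3, 1998; the filing on July 20, 1998 is on or before that date.

Yes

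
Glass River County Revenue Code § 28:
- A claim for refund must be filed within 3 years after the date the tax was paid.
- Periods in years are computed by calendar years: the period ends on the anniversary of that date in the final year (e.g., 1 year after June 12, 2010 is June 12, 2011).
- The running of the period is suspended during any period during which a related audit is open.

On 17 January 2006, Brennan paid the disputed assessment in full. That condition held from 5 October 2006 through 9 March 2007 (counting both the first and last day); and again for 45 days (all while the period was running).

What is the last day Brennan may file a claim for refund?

August 6, 2009

3 years after 17 January 2006 is January 17, 2009.
From October 5, 2006 through March 9, 2007 inclusive is 156 days; tolling adds 156 days: January 17, 2009 + 156 days = June 22, 2009.
Tolling adds 45 days: June 22, 2009 + 45 days = August 6, 2009.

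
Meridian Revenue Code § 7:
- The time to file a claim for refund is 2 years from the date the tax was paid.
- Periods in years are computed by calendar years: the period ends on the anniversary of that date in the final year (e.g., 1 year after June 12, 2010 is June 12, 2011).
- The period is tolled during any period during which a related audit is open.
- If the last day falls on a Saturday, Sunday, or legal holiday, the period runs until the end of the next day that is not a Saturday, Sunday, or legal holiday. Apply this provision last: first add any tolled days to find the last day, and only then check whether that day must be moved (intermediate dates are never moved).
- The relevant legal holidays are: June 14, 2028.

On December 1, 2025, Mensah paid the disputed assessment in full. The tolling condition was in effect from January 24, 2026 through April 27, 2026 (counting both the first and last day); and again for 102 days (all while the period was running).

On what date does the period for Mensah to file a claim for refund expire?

2 years after December 1, 2025 is December 1, 2027.
From January 24, 2026 through April 27, 2026 inclusive is 94 days; tolling adds 94 days: December 1, 2027 + 94 days = March 4, 2028.
Tolling adds 102 days: March 4, 2028 + 102 days = June 14, 2028.
June 14, 2028 is a listed holiday. The next qualifying day is June 15, 2028.

June 15, 2028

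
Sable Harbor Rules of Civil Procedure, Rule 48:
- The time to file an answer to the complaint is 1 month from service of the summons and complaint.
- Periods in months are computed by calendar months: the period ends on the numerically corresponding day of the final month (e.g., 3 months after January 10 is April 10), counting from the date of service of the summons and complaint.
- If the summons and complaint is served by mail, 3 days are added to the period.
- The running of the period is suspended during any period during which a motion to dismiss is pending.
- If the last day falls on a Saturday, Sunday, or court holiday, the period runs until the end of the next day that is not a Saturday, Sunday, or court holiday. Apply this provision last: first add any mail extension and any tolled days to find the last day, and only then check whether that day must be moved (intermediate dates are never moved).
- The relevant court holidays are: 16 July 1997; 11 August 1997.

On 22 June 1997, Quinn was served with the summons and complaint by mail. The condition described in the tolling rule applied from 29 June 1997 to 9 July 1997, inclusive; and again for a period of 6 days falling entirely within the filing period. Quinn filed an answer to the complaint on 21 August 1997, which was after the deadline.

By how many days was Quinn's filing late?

9 days

1 month after 22 June 1997 is July 22, 1997.
Service was by mail, adding 3 days: July 22, 1997 + 3 days = July 25, 1997.
From June 29, 1997 through July 9, 1997 inclusive is 11 days; tolling adds 11 days: July 25, 1997 + 11 days = August 5, 1997.
Tolling adds 6 days: August 5, 1997 + 6 days = August 11, 1997.
August 11, 1997 is a listed holiday. The next qualifying day is August 12, 1997.
The deadline is August 12, 1997; from August 12, 1997 to August 21, 1997 is 9 days.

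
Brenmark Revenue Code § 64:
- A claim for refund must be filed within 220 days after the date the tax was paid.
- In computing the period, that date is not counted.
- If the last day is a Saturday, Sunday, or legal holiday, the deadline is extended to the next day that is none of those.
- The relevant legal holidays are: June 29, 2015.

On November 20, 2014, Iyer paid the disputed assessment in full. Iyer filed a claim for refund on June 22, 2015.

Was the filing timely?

220 days after November 20, 2014 is June 28, 2015.
June 28, 2015 is Sunday; June 29, 2015 is a listed holiday. The next qualifying day is June 30, 2015.
The deadline is June 30, 2015; the filing on June 22, 2015 is on or before that date.

Yes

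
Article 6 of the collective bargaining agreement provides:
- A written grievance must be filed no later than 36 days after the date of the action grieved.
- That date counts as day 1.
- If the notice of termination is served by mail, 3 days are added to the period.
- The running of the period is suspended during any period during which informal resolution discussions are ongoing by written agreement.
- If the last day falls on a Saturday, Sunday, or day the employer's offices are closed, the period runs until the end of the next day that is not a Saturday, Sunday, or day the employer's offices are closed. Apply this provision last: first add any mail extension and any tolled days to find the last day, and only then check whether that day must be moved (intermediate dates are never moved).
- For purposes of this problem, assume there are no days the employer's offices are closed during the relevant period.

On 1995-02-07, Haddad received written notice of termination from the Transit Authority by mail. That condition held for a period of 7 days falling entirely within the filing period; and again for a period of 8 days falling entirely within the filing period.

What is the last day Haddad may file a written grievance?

April 3, 1995

Counting 1995-02-07 as day 1, day 36 is March 14, 1995.
Service was by mail, adding 3 days: March 14, 1995 + 3 days = March 17, 1995.
Tolling adds 7 days: March 17, 1995 + 7 days = March 24, 1995.
Tolling adds 8 days: March 24, 1995 + 8 days = April 1, 1995.
April 1, 1995 is Saturday; April 2, 1995 is Sunday. The next qualifying day is April 3, 1995.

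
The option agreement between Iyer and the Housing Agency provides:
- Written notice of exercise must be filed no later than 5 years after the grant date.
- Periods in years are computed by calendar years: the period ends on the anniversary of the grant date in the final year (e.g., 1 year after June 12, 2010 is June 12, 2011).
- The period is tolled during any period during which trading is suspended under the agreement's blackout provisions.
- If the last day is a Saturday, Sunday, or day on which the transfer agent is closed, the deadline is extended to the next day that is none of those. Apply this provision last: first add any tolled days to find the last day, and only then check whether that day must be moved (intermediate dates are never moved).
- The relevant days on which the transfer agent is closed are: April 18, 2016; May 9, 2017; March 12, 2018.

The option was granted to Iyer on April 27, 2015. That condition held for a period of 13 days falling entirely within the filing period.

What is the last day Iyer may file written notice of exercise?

May 11, 2020

5 years after April 27, 2015 is April 27, 2020.
Tolling adds 13 days: April 27, 2020 + 13 days = May 10, 2020.
May 10, 2020 is Sunday. The next qualifying day is May 11, 2020.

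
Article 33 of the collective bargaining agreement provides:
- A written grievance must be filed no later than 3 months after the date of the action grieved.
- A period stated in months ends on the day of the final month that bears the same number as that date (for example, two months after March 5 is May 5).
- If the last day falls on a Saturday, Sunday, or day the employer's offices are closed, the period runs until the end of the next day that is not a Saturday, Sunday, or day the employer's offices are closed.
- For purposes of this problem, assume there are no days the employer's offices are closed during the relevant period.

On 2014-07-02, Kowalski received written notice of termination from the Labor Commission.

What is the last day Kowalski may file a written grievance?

3 months after 2014-07-02 is October 2, 2014.
October 2, 2014 is a Thursday and not a day the employer's offices are closed, so no extension applies.

October 2, 2014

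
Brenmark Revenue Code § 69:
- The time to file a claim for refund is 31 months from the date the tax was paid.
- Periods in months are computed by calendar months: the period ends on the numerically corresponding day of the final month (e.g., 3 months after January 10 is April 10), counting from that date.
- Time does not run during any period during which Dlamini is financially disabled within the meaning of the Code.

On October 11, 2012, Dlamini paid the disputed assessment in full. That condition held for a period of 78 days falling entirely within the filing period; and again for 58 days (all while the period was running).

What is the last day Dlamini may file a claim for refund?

September 24, 2015

31 months after October 11, 2012 is May 11, 2015.
Tolling adds 78 days: May 11, 2015 + 78 days = July 28, 2015.
Tolling adds 58 days: July 28, 2015 + 58 days = September 24, 2015.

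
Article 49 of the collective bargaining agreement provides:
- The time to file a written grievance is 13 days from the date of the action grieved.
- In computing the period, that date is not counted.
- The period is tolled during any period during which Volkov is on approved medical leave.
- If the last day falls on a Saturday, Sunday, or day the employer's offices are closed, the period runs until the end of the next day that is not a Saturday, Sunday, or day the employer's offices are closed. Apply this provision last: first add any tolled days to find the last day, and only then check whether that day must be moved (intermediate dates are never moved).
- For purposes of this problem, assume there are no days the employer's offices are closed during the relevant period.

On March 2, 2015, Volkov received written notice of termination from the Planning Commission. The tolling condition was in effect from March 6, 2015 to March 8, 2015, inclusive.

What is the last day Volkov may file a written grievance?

13 days after March 2, 2015 is March 15, 2015.
From March 6, 2015 through March 8, 2015 inclusive is 3 days; tolling adds 3 days: March 15, 2015 + 3 days = March 18, 2015.
March 18, 2015 is a Wednesday and not a day the employer's offices are closed, so no extension applies.

March 18, 2015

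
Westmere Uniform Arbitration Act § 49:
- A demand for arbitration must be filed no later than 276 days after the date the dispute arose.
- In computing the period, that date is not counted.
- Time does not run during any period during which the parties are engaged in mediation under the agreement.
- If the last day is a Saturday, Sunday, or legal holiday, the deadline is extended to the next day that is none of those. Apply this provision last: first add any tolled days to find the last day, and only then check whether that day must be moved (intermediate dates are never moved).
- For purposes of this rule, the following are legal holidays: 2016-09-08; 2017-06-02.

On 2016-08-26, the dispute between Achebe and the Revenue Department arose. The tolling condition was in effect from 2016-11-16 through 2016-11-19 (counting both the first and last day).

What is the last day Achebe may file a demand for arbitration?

June 5, 2017

276 days after 2016-08-26 is May 29, 2017.
From November 16, 2016 through November 19, 2016 inclusive is 4 days; tolling adds 4 days: May 29, 2017 + 4 days = June 2, 2017.
June 2, 2017 is a listed holiday; June 3, 2017 is Saturday; June 4, 2017 is Sunday. The next qualifying day is June 5, 2017.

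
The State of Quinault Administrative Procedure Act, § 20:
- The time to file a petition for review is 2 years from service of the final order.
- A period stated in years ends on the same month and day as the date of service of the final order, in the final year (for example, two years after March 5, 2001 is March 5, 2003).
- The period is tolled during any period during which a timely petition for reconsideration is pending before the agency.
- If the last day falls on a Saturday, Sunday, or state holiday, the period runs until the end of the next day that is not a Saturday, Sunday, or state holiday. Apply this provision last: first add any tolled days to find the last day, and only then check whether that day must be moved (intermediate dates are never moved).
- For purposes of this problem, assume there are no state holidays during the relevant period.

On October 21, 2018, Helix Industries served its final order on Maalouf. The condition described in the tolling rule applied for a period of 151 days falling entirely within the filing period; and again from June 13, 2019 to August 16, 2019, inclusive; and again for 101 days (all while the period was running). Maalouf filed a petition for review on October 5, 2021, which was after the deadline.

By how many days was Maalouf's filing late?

2 years after October 21, 2018 is October 21, 2020.
Tolling adds 151 days: October 21, 2020 + 151 days = March 21, 2021.
From June 13, 2019 through August 16, 2019 inclusive is 65 days; tolling adds 65 days: March 21, 2021 + 65 days = May 25, 2021.
Tolling adds 101 days: May 25, 2021 + 101 days = September 3, 2021.
September 3, 2021 is a Friday and not a state holiday, so no extension applies.
The deadline is September 3, 2021; from September 3, 2021 to October 5, 2021 is 32 days.

32 days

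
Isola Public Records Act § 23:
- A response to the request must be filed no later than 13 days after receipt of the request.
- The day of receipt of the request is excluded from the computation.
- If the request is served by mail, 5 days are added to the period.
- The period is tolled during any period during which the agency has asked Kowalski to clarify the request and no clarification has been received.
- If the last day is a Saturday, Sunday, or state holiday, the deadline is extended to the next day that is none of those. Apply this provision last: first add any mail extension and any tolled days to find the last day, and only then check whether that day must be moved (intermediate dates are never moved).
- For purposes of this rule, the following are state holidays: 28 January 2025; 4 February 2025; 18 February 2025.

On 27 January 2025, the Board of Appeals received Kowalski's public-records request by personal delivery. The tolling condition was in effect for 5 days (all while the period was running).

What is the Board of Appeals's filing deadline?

13 days after 27 January 2025 is February 9, 2025.
Service was not by mail, so no mail extension applies.
Tolling adds 5 days: February 9, 2025 + 5 days = February 14, 2025.
February 14, 2025 is a Friday and not a state holiday, so no extension applies.

February 14, 2025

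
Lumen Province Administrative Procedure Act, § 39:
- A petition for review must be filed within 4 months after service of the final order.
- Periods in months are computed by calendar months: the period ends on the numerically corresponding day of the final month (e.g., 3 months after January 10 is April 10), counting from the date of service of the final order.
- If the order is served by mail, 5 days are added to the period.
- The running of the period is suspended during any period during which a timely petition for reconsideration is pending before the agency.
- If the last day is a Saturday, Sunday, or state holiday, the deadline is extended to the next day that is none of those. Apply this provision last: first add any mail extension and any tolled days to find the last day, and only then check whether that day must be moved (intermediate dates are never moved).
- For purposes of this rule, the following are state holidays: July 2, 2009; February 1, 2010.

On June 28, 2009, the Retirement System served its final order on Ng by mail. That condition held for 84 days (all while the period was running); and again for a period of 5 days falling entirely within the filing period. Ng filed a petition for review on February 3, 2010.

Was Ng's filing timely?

No

4 months after June 28, 2009 is October 28, 2009.
Service was by mail, adding 5 days: October 28, 2009 + 5 days = November 2, 2009.
Tolling adds 84 days: November 2, 2009 + 84 days = January 25, 2010.
Tolling adds 5 days: January 25, 2010 + 5 days = January 30, 2010.
January 30, 2010 is Saturday; January 31, 2010 is Sunday; February 1, 2010 is a listed holiday. The next qualifying day is February 2, 2010.
The deadline is February 2, 2010; the filing on February 3, 2010 is after that date.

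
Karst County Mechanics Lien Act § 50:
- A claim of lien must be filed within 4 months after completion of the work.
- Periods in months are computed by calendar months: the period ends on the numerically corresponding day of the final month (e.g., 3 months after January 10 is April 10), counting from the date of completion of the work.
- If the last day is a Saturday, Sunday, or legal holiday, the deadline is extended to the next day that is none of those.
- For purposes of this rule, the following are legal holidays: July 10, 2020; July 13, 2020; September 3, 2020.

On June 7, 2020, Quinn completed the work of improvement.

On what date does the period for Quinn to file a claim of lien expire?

October 7, 2020

4 months after June 7, 2020 is October 7, 2020.
October 7, 2020 is a Wednesday and not a legal holiday, so no extension applies.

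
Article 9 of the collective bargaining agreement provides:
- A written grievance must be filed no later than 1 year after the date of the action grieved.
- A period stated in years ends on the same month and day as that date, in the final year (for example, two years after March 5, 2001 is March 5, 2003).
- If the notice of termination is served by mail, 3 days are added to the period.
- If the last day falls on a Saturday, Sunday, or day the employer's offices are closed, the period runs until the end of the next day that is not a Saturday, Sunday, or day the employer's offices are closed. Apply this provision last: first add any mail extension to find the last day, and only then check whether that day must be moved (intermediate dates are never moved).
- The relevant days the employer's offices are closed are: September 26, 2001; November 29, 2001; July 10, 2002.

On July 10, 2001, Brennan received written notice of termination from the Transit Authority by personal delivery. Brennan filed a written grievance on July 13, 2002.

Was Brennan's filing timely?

No

1 year after July 10, 2001 is July 10, 2002.
Service was not by mail, so no mail extension applies.
July 10, 2002 is a listed holiday. The next qualifying day is July 11, 2002.
The deadline is July 11, 2002; the filing on July 13, 2002 is after that date.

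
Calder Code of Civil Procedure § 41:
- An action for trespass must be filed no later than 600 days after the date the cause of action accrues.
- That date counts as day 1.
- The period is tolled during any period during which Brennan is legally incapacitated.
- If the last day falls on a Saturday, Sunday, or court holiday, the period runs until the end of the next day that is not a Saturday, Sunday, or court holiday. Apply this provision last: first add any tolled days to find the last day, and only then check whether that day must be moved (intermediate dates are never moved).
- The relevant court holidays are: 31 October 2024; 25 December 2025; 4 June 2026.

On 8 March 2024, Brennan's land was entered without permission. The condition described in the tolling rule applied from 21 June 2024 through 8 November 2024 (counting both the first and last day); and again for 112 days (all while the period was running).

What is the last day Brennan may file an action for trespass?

Counting 8 March 2024 as day 1, day 600 is October 28, 2025.
From June 21, 2024 through November 8, 2024 inclusive is 141 days; tolling adds 141 days: October 28, 2025 + 141 days = March 18, 2026.
Tolling adds 112 days: March 18, 2026 + 112 days = July 8, 2026.
July 8, 2026 is a Wednesday and not a court holiday, so no extension applies.

July 8, 2026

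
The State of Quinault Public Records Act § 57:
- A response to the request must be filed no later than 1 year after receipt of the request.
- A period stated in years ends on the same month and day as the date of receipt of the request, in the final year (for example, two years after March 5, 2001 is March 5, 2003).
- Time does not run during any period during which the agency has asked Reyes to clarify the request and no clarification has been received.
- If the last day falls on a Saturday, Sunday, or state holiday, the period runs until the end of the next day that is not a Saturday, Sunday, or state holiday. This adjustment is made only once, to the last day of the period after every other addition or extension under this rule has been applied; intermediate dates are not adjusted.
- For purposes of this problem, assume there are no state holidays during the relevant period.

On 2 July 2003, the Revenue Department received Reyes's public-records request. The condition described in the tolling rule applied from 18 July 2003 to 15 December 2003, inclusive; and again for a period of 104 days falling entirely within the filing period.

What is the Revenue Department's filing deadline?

March 14, 2005

1 year after 2 July 2003 is July 2, 2004.
From July 18, 2003 through December 15, 2003 inclusive is 151 days; tolling adds 151 days: July 2, 2004 + 151 days = November 30, 2004.
Tolling adds 104 days: November 30, 2004 + 104 days = March 14, 2005.
March 14, 2005 is a Monday and not a state holiday, so no extension applies.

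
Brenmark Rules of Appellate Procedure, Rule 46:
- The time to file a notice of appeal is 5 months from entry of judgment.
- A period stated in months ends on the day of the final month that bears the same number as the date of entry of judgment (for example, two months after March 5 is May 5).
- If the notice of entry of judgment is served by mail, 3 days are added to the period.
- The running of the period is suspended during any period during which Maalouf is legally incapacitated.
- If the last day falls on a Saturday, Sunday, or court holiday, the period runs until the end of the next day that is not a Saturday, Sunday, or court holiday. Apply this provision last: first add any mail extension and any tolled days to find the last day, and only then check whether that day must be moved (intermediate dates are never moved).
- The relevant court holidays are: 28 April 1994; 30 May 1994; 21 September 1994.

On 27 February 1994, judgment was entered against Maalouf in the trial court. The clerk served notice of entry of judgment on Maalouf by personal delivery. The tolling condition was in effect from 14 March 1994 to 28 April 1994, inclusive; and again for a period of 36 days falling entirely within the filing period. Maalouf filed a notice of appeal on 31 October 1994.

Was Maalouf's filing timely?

No

5 months after 27 February 1994 is July 27, 1994.
Service was not by mail, so no mail extension applies.
From March 14, 1994 through April 28, 1994 inclusive is 46 days; tolling adds 46 days: July 27, 1994 + 46 days = September 11, 1994.
Tolling adds 36 days: September 11, 1994 + 36 days = October 17, 1994.
October 17, 1994 is a Monday and not a court holiday, so no extension applies.
The deadline is October 17, 1994; the filing on October 31, 1994 is after that date.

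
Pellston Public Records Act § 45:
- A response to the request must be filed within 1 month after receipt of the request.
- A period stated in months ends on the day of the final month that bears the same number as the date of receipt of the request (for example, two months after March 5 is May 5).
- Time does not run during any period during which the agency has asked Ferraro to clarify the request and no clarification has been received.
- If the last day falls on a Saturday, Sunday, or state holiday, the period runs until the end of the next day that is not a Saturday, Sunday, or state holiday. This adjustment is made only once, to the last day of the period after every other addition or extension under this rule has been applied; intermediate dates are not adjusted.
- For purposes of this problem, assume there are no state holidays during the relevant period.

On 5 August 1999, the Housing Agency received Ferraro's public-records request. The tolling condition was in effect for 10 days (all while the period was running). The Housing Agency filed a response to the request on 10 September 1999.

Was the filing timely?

1 month after 5 August 1999 is September 5, 1999.
Tolling adds 10 days: September 5, 1999 + 10 days = September 15, 1999.
September 15, 1999 is a Wednesday and not a state holiday, so no extension applies.
The deadline is September 15, 1999; the filing on September 10, 1999 is on or before that date.

Yes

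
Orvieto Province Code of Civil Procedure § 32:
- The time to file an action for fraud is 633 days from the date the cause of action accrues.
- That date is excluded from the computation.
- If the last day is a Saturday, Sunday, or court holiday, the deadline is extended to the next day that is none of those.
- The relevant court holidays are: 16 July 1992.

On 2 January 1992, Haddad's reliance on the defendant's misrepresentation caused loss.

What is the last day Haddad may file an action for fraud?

September 27, 1993

633 days after 2 January 1992 is September 26, 1993.
September 26, 1993 is Sunday. The next qualifying day is September 27, 1993.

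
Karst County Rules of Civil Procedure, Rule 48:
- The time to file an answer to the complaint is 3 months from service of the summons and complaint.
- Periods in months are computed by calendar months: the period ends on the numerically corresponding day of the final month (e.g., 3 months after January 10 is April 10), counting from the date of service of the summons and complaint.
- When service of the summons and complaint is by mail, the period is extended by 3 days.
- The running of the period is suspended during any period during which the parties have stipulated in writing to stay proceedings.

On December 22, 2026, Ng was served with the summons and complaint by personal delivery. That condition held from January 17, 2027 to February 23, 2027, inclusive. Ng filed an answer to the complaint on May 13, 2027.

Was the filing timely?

No

3 months after December 22, 2026 is March 22, 2027.
Service was not by mail, so no mail extension applies.
From January 17, 2027 through February 23, 2027 inclusive is 38 days; tolling adds 38 days: March 22, 2027 + 38 days = April 29, 2027.
The deadline is April 29, 2027; the filing on May 13, 2027 is after that date.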